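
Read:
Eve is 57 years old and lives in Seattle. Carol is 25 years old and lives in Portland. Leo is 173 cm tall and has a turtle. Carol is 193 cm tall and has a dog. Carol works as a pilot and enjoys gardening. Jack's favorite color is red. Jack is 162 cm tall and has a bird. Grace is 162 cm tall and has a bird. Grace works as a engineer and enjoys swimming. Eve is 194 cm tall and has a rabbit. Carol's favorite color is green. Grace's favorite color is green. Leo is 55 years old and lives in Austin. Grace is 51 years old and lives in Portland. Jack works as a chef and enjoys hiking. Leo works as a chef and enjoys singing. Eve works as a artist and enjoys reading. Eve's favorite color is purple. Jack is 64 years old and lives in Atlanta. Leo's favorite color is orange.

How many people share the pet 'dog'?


Count: 1

1


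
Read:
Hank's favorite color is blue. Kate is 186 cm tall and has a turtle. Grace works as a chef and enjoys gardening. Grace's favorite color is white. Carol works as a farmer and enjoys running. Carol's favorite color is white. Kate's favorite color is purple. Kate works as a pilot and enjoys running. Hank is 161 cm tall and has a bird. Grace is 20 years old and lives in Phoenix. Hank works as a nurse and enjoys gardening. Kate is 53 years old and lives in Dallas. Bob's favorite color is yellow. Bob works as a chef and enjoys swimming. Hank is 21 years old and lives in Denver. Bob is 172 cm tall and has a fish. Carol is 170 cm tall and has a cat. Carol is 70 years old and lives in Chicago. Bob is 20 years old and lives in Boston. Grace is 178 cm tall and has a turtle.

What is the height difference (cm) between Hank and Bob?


|161 - 172| = 11

11


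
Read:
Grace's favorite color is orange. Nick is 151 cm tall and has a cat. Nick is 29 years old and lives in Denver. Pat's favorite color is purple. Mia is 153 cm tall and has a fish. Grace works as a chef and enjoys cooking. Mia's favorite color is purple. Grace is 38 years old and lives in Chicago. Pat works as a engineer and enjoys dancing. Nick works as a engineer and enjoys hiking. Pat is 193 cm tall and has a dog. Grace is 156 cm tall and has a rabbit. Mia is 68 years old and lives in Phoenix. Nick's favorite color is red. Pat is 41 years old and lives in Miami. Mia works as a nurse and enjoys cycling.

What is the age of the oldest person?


Oldest: Mia at 68

68


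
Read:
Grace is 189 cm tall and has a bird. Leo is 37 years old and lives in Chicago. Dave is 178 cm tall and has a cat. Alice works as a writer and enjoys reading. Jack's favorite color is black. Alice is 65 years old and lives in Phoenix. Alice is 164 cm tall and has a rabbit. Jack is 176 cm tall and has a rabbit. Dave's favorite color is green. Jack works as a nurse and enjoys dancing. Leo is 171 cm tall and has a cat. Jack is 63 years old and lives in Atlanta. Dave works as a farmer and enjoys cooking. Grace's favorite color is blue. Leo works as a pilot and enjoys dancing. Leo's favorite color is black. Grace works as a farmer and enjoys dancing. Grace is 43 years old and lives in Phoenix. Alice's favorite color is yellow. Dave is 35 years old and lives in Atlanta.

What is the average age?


Sum=243, n=5, avg=48.6

48.6


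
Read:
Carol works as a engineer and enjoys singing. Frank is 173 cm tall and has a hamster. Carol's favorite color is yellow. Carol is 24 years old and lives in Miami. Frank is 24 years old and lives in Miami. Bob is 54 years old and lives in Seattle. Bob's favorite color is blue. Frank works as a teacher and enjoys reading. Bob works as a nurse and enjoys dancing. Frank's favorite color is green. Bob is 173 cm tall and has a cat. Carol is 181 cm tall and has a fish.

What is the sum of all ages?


54+24+24 = 102

102


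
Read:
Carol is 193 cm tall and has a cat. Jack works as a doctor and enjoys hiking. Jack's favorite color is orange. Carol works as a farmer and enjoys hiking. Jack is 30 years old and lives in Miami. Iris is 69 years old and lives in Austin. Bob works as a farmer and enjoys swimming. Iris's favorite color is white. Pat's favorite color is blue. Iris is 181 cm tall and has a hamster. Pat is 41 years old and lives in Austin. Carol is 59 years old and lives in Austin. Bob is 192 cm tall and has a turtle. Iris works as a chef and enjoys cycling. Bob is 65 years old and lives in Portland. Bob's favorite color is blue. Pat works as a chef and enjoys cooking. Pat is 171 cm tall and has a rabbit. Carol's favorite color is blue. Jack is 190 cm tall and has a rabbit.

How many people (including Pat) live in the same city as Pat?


Pat lives in Austin. Count = 3

3


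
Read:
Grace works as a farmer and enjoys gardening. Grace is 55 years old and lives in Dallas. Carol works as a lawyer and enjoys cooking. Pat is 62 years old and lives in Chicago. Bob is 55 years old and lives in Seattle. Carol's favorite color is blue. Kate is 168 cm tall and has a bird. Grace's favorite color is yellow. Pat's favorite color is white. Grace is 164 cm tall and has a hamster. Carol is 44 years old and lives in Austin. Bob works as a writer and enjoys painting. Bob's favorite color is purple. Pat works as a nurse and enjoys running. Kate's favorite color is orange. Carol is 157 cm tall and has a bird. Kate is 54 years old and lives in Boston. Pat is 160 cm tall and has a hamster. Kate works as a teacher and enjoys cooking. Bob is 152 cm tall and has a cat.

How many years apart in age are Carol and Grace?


44 vs 55, diff = 11

11


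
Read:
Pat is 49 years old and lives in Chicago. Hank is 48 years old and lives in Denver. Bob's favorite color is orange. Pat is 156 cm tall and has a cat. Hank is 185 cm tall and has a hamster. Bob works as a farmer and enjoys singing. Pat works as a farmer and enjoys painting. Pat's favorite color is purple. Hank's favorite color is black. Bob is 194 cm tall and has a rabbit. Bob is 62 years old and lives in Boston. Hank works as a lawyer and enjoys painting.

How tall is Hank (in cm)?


Hank is 185 cm tall

185


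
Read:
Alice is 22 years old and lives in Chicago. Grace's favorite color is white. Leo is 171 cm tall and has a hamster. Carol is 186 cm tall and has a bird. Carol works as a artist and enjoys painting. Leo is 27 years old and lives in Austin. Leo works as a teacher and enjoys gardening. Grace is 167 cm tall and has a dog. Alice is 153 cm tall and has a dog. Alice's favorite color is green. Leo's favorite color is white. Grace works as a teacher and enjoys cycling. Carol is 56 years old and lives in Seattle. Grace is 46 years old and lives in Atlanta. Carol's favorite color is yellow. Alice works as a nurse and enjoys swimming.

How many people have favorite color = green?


Count: 1

1


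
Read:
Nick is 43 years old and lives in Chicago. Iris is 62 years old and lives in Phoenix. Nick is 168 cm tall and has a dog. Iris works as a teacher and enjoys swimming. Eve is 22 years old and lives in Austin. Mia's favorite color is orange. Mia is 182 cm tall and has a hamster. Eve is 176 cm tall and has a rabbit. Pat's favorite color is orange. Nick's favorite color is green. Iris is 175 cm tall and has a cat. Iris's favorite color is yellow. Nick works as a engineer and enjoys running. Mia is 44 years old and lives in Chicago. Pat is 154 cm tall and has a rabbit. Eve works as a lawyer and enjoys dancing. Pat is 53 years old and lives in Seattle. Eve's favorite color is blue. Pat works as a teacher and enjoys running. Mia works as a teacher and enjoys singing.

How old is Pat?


Pat is 53 years old

53


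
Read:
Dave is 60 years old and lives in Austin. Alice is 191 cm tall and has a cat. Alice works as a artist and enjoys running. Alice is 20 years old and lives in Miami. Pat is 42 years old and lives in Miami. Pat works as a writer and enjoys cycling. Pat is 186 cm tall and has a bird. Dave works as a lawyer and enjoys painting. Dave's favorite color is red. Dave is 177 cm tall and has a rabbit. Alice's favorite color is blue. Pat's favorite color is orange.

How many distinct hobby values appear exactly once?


Unique hobby values: 3

3


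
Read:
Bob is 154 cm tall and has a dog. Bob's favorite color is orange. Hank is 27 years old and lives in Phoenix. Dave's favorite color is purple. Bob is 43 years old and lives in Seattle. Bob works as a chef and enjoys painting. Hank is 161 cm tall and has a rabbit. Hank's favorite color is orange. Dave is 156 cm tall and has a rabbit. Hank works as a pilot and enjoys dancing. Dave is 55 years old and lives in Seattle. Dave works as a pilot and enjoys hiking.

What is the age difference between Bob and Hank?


|43 - 27| = 16

16


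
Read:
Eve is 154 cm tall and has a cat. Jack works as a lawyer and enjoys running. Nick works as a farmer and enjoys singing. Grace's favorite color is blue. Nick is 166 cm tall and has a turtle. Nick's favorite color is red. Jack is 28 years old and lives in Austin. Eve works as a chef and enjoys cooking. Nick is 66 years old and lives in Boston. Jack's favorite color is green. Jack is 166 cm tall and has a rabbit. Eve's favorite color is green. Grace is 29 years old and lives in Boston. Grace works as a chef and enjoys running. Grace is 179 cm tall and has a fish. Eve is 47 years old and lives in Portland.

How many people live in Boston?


Count in Boston: 2

2


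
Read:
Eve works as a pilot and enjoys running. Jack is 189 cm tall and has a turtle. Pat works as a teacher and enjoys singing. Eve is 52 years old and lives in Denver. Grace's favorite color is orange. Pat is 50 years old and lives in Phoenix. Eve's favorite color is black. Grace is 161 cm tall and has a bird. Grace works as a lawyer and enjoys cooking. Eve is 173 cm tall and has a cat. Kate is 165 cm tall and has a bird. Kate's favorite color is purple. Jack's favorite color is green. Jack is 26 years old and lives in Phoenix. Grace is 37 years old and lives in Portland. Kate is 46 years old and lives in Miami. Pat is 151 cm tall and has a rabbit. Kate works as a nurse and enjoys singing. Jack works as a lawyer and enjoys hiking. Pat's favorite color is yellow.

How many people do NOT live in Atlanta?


Not in Atlanta: 5

5


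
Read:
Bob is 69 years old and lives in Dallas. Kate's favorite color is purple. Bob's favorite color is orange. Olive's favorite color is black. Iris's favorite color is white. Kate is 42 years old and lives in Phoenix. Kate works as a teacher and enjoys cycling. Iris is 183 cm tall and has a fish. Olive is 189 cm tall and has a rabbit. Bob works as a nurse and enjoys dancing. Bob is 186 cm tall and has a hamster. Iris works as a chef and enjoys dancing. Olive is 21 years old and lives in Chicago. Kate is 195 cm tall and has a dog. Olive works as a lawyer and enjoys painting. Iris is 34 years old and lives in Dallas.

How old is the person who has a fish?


Person with fish is Iris, age 34

34


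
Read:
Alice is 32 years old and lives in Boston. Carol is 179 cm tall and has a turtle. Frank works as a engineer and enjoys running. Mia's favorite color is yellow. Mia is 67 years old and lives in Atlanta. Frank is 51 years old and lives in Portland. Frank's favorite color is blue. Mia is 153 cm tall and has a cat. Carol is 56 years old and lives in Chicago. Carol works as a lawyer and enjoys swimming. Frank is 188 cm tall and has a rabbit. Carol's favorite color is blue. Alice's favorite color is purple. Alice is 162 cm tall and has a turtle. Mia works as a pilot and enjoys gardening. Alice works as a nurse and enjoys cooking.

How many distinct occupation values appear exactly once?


Unique occupation values: 4

4


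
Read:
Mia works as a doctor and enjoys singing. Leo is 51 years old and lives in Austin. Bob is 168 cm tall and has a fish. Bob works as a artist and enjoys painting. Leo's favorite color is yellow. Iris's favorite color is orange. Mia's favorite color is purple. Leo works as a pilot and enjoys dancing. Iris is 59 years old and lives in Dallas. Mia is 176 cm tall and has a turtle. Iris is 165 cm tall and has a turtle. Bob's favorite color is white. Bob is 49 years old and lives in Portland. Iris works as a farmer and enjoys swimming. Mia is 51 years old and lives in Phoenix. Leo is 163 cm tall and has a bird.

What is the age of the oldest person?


Oldest: Iris at 59

59


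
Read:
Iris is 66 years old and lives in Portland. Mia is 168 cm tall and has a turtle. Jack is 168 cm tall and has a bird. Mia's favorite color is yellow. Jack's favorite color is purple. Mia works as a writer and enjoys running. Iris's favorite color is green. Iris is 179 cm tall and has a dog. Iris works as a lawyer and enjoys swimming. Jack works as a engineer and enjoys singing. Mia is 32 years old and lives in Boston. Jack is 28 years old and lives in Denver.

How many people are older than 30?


Filter: 2

2


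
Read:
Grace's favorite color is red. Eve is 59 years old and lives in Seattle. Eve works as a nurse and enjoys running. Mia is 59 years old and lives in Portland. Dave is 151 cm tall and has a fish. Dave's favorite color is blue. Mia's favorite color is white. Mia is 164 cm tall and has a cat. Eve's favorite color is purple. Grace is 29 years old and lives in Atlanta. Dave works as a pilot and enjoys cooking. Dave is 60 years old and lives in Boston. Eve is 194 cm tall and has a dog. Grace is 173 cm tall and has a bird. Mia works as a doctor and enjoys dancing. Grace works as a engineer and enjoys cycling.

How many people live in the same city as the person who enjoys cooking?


Person with hobby cooking is Dave, city Boston. Count = 1

1


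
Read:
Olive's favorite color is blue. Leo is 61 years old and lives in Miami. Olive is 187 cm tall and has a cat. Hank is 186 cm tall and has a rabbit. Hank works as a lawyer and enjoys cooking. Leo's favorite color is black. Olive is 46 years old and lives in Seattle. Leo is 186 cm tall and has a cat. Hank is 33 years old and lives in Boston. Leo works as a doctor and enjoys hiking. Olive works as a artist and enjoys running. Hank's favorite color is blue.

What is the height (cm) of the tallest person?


Tallest: Olive at 187 cm

187


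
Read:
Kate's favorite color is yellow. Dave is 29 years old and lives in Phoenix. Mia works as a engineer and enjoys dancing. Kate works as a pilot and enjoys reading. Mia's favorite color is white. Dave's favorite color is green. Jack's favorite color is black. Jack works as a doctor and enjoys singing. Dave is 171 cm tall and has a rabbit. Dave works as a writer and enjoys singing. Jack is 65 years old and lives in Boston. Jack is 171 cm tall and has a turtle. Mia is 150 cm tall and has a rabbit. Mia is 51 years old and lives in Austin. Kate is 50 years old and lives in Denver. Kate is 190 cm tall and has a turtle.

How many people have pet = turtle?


Count: 2

2


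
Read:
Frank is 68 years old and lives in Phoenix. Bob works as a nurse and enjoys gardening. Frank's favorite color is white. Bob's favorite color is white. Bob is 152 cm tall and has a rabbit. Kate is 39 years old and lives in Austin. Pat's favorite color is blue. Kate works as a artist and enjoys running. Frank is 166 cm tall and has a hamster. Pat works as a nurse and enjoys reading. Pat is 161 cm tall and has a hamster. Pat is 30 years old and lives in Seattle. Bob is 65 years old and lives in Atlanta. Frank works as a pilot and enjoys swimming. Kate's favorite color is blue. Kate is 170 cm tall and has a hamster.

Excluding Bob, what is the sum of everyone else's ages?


Sum (excluding Bob): 137

137


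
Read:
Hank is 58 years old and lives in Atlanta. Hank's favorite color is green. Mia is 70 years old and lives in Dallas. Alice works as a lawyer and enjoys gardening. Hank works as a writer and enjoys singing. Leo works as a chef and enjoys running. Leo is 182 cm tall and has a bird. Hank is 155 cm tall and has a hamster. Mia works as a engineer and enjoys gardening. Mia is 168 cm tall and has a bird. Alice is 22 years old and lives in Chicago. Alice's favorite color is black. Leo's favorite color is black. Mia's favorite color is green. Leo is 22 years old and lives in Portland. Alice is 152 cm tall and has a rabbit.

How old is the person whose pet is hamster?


Person with pet=hamster is Hank, age 58

58


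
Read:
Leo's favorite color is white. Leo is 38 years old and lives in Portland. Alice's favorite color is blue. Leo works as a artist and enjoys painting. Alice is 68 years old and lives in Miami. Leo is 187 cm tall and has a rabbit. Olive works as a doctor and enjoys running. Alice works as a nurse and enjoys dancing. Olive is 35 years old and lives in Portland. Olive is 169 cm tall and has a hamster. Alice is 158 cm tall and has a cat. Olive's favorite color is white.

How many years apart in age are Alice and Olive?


68 vs 35, diff = 33

33


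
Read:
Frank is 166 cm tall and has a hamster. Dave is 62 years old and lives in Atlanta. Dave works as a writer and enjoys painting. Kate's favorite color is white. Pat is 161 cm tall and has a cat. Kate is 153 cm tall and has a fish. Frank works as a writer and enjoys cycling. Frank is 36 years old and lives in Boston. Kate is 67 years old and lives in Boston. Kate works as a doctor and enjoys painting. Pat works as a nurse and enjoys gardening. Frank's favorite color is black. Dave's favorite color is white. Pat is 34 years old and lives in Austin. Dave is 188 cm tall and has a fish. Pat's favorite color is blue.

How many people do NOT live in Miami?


Not in Miami: 4

4


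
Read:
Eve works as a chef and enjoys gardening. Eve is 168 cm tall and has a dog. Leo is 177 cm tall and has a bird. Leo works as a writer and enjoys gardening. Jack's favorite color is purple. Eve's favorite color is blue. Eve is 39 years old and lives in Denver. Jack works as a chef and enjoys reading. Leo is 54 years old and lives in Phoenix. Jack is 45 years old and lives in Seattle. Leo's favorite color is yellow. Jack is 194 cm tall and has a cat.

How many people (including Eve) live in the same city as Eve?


Eve lives in Denver. Count = 1

1


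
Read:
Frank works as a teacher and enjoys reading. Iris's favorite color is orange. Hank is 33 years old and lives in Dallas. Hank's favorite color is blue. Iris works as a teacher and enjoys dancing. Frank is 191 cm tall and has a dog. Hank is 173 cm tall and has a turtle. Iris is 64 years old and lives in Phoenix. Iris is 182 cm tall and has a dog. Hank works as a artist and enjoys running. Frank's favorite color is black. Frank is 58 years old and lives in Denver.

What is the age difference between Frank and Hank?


|58 - 33| = 25

25


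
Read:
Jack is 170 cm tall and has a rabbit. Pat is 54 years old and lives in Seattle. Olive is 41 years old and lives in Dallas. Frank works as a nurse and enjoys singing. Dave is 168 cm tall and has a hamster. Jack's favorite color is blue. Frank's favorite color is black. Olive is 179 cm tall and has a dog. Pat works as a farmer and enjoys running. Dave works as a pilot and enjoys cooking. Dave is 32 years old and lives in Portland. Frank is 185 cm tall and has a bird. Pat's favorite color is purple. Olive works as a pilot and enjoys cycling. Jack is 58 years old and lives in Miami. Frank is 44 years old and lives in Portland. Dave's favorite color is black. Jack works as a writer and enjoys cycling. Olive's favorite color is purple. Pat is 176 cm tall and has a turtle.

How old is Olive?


Olive is 41 years old

41


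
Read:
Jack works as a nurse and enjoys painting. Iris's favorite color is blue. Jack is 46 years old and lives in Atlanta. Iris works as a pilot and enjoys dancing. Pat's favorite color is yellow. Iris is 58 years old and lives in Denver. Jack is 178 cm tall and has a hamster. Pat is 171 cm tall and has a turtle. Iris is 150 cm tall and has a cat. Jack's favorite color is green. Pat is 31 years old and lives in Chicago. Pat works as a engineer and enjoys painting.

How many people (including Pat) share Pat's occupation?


Pat is a engineer. Count = 1

1


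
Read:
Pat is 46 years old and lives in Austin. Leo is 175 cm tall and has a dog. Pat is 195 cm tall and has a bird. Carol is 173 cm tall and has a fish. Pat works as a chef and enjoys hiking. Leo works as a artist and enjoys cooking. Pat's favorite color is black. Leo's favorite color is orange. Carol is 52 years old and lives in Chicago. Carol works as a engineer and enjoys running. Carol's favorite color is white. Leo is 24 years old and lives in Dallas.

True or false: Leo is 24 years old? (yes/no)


Leo is actually 24. yes

yes


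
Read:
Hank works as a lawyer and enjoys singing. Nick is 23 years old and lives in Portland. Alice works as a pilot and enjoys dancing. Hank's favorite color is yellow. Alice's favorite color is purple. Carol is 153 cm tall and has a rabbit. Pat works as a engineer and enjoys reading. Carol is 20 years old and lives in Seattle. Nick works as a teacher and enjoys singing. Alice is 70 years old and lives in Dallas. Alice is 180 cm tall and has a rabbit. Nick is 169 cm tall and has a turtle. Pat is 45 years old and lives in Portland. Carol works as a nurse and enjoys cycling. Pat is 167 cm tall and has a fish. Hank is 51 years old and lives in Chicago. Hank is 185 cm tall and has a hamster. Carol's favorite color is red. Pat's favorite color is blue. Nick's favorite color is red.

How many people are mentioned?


People: Carol, Nick, Alice, Pat, Hank. Count = 5

5


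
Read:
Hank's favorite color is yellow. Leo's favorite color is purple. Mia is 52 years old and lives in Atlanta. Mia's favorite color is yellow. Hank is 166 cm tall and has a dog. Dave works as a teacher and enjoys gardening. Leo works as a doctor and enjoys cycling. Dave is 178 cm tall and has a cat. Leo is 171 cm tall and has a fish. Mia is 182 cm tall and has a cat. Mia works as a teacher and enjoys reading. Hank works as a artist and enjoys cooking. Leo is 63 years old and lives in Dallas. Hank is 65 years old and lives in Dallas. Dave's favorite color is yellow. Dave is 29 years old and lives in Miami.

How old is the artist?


The artist is Hank, age 65

65


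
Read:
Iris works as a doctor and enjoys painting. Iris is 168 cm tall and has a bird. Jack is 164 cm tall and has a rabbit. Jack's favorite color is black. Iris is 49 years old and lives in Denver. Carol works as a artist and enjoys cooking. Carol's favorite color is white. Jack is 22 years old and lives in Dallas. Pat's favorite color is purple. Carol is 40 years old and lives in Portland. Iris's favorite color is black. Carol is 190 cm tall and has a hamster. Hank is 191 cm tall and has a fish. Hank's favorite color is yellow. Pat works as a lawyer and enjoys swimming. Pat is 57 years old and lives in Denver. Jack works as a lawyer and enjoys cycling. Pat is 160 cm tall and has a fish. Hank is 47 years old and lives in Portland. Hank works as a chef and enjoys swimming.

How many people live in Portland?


Count in Portland: 2

2


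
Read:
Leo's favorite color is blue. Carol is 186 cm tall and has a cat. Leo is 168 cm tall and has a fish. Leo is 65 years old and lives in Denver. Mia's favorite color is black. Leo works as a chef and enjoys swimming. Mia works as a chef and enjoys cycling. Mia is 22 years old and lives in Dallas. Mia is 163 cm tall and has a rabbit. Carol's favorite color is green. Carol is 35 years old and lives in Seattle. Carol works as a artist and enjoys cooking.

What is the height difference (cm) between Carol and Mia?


|186 - 163| = 23

23


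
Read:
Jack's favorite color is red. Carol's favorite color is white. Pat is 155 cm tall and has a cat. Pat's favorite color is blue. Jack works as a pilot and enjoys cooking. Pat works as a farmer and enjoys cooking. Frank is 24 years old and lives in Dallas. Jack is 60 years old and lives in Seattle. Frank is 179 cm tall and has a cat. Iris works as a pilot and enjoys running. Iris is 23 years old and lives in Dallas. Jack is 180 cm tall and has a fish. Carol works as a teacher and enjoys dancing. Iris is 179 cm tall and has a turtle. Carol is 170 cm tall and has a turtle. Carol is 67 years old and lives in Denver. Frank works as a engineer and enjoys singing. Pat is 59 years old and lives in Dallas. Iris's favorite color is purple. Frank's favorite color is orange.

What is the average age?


Sum=233, n=5, avg=46.6

46.6


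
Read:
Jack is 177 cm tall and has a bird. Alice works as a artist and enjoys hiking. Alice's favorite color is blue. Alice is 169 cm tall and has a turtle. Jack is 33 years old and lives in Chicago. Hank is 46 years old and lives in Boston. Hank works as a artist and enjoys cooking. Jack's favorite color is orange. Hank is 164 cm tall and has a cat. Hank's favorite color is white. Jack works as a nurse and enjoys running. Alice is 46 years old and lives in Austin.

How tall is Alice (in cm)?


Alice is 169 cm tall

169


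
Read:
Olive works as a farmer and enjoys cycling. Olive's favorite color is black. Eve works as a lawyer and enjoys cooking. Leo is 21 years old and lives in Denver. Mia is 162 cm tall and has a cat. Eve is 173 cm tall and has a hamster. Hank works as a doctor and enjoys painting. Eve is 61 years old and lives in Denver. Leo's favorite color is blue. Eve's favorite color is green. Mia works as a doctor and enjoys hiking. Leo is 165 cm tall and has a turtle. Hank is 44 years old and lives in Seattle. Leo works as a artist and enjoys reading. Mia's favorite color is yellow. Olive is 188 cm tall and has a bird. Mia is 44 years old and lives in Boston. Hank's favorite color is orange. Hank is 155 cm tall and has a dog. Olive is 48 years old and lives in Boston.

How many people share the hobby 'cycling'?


Count: 1

1


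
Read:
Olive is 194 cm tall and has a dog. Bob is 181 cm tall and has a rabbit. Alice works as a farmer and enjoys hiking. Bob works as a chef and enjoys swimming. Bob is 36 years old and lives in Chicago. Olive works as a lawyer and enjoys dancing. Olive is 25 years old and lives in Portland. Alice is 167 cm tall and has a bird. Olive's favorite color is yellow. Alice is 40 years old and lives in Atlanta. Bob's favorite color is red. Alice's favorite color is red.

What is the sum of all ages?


25+40+36 = 101

101


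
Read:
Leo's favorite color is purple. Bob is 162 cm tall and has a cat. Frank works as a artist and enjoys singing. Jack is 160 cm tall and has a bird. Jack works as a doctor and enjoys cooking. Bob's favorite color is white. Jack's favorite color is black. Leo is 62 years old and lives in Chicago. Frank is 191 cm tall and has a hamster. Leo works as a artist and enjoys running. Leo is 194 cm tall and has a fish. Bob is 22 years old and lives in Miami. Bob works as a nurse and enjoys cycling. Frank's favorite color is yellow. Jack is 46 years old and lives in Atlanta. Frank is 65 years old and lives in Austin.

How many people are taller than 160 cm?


Taller than 160: 3

3


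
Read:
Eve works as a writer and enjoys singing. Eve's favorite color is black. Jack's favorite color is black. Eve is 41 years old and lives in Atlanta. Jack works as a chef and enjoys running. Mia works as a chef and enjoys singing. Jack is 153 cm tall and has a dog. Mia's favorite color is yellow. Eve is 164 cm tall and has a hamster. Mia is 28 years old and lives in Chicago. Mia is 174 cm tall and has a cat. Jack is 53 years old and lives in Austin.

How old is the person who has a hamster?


Person with hamster is Eve, age 41

41


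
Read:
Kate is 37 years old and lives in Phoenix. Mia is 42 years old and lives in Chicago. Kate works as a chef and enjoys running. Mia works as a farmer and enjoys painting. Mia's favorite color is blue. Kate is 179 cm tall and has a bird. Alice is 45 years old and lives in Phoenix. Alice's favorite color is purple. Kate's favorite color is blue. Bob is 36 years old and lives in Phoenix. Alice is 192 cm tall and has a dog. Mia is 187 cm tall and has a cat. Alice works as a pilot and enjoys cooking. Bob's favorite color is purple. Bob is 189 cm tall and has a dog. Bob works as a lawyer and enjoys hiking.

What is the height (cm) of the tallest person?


Tallest: Alice at 192 cm

192


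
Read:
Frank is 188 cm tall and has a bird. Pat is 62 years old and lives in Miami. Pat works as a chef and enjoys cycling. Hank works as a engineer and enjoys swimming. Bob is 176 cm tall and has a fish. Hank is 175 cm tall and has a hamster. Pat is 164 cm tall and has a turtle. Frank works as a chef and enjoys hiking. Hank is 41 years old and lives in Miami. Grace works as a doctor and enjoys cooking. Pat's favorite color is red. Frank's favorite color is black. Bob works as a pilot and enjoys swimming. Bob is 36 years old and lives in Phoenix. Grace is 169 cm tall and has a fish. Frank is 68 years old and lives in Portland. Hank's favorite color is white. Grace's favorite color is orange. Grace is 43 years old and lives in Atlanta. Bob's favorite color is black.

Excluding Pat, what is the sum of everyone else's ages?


Sum (excluding Pat): 188

188


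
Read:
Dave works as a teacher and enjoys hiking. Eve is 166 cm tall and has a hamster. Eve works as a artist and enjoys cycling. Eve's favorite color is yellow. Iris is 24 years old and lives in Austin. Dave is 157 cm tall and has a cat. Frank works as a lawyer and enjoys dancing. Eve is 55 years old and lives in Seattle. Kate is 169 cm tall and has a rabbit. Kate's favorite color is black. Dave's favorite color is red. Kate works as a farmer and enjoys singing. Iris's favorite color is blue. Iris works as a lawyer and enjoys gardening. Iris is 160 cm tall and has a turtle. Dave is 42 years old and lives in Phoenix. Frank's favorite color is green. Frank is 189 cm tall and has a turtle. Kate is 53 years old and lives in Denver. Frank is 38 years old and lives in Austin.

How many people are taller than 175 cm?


Taller than 175: 1

1


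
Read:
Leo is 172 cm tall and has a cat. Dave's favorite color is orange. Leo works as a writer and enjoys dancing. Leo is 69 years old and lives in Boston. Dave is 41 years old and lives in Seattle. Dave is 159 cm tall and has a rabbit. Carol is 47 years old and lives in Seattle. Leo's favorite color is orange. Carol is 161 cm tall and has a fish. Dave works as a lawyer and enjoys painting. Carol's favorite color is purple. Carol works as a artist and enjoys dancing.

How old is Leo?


Leo is 69 years old

69


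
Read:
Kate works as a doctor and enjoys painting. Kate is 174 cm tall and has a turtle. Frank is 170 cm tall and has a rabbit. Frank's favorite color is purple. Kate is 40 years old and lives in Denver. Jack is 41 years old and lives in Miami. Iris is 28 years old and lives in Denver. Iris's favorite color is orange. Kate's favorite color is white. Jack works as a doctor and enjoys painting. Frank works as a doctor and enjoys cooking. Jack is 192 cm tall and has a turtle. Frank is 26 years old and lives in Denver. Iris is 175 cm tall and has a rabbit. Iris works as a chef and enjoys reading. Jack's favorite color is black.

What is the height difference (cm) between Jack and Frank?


|192 - 170| = 22

22


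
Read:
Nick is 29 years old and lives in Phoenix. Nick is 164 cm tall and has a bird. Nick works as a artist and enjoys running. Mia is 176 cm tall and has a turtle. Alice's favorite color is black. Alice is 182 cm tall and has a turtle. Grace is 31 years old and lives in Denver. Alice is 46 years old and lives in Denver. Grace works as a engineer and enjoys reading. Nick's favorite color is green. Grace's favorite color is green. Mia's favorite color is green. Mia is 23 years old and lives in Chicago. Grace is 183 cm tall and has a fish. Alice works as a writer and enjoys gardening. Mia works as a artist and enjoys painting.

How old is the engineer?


The engineer is Grace, age 31

31


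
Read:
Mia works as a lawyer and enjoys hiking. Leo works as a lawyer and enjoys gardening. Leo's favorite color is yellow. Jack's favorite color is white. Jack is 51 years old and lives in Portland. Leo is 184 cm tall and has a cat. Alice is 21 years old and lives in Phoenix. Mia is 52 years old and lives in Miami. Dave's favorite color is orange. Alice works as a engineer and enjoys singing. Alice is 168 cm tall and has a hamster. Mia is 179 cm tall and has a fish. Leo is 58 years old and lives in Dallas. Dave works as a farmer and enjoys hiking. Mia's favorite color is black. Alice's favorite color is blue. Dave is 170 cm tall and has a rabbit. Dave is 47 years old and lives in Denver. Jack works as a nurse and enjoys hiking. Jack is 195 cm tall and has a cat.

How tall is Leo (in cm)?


Leo is 184 cm tall

184


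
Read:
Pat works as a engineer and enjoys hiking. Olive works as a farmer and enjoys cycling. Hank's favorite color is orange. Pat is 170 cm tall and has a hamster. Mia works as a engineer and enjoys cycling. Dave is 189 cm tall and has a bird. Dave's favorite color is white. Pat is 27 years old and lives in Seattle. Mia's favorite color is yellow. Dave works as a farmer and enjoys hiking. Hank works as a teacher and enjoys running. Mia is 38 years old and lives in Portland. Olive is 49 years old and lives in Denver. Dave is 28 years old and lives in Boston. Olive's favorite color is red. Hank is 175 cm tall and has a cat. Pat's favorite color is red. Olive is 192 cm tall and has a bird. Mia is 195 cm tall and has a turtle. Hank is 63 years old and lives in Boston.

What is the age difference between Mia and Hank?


|38 - 63| = 25

25


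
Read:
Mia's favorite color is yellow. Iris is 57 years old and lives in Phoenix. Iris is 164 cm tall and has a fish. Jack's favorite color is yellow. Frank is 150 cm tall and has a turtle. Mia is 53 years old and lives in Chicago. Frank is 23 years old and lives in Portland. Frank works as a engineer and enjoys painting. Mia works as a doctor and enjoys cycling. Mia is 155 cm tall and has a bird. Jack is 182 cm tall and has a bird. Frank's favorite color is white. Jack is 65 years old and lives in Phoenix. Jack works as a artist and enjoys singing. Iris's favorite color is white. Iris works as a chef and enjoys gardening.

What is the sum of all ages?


23+53+57+65 = 198

198


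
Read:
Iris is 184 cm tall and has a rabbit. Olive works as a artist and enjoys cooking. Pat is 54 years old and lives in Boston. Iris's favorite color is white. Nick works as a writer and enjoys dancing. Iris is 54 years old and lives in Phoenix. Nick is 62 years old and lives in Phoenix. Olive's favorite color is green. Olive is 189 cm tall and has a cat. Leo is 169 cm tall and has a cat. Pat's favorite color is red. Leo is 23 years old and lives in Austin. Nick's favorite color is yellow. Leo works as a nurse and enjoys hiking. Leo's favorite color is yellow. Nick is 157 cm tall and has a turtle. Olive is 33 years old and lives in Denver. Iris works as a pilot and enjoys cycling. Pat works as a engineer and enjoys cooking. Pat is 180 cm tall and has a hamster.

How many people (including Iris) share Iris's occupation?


Iris is a pilot. Count = 1

1


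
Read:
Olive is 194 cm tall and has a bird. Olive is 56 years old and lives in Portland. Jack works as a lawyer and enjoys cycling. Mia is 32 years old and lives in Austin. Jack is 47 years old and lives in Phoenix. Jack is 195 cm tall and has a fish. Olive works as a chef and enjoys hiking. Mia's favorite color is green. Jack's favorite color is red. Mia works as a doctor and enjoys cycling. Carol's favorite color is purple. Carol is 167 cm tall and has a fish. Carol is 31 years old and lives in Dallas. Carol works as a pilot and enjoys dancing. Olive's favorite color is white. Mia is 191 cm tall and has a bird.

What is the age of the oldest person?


Oldest: Olive at 56

56


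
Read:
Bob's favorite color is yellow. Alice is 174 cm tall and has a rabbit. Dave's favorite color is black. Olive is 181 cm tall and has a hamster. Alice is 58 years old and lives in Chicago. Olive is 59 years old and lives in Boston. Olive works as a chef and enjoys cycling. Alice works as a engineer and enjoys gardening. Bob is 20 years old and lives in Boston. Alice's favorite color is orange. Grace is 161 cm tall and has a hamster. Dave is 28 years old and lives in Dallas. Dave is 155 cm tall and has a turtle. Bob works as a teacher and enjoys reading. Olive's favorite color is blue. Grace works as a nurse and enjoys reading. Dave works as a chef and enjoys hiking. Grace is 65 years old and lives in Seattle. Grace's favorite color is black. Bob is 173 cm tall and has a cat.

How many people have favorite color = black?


Count: 2

2


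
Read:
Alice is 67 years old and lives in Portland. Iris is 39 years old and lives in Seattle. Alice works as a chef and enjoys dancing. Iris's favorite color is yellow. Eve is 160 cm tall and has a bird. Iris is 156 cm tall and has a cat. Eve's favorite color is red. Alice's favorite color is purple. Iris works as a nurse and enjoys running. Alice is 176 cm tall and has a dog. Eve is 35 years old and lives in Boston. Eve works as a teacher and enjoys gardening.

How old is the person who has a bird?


Person with bird is Eve, age 35

35


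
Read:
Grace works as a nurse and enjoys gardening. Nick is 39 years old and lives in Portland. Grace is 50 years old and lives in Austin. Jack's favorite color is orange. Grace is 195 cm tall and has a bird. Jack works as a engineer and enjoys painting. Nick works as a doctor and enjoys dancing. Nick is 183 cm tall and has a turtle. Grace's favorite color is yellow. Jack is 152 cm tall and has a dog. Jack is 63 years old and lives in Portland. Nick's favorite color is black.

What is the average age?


Sum=152, n=3, avg=50.67

50.67


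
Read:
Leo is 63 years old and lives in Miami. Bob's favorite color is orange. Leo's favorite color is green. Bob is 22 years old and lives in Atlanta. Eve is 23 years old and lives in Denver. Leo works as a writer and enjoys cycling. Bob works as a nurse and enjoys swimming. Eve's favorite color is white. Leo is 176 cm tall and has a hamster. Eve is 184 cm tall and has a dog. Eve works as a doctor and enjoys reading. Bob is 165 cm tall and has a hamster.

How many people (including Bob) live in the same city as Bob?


Bob lives in Atlanta. Count = 1

1


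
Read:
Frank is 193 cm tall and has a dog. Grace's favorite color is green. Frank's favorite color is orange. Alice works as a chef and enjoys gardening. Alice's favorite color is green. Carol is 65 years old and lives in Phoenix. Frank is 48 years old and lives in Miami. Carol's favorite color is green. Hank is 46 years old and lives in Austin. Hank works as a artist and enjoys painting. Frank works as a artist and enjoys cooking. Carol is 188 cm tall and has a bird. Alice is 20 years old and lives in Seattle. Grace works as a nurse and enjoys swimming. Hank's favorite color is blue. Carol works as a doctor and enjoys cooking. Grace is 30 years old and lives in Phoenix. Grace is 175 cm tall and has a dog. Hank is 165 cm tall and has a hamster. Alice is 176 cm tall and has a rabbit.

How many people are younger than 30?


Filter: 1

1


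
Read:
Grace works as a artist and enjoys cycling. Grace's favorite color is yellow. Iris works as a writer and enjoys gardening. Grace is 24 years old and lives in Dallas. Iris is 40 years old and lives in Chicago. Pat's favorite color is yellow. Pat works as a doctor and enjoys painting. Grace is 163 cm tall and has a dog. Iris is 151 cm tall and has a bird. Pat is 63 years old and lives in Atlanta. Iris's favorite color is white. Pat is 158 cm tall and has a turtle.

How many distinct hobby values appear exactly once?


Unique hobby values: 3

3


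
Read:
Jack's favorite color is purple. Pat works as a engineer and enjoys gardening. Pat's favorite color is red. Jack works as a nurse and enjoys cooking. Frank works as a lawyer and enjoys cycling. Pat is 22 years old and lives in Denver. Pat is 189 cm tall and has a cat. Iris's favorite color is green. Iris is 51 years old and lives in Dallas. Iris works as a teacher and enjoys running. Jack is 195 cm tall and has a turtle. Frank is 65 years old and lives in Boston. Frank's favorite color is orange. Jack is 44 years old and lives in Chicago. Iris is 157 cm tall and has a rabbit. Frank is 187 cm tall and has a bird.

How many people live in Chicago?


Count in Chicago: 1

1
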